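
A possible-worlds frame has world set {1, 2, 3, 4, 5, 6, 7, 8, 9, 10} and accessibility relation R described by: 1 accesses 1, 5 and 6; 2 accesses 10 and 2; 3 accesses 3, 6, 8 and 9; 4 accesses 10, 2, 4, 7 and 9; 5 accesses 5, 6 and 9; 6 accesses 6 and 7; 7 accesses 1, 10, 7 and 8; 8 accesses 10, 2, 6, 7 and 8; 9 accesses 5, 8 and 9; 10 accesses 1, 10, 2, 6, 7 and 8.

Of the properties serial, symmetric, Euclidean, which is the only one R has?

Serial: yes — every world has a successor (e.g. 1 R 1).
Symmetric: no — 1 R 5 but not 5 R 1.
Euclidean: no — 1 R 6 and 1 R 5, but not 6 R 5.
Only serial holds.

serial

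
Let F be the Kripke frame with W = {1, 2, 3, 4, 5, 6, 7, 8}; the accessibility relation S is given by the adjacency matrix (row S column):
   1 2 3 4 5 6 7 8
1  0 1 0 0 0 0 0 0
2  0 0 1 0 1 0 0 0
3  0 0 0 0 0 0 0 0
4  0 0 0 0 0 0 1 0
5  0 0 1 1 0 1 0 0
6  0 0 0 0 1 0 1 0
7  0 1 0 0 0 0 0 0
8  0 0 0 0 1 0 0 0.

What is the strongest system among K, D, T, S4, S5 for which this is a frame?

K

Serial (axiom D): no — 3 has no S-successor.
Reflexive (axiom T): no — 1 is not related to itself.
Transitive (axiom 4): no — 1 S 2 and 2 S 3, but not 1 S 3.
Euclidean (axiom 5): no — 2 S 3 and 2 S 5, but not 3 S 5.
So F validates K; D would additionally require S to be serial. The strongest is K.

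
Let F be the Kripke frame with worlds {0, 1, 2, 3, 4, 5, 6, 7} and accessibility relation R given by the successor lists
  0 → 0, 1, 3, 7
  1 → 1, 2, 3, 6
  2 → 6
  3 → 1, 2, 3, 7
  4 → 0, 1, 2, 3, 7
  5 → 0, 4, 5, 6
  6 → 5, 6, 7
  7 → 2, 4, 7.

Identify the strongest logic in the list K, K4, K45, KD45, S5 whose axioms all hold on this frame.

K

Transitive (axiom 4): no — 0 R 1 and 1 R 2, but not 0 R 2.
Euclidean (axiom 5): no — 0 R 1 and 0 R 7, but not 1 R 7.
Serial (axiom D): yes — every world has a successor (e.g. 0 R 0).
Reflexive (axiom T): no — 2 is not related to itself.
So F validates K; K4 would additionally require R to be transitive. The strongest is K.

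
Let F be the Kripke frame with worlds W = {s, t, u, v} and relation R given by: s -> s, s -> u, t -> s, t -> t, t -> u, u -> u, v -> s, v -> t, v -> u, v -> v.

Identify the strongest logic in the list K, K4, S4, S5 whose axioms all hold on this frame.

S4

Transitive (axiom 4): yes — every two-step R-path is closed by a direct edge.
Reflexive (axiom T): yes — every world is R-related to itself.
Euclidean (axiom 5): no — t R u and t R s, but not u R s.
So F validates K, K4, S4; S5 would additionally require R to be Euclidean. The strongest is S4.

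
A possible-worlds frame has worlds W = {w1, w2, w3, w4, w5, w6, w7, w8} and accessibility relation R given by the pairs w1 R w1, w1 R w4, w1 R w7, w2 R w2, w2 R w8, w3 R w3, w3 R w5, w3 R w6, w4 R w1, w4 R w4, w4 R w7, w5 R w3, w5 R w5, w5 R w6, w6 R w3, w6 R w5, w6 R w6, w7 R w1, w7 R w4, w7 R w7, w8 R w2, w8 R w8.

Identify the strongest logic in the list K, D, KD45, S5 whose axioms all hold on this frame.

Serial (axiom D): yes — every world has a successor (e.g. w1 R w1).
Euclidean (axiom 5): yes — any two successors of a common world are R-related.
Transitive (axiom 4): yes — every two-step R-path is closed by a direct edge.
Reflexive (axiom T): yes — every world is R-related to itself.
So F validates K, D, KD45, S5. The strongest is S5.

S5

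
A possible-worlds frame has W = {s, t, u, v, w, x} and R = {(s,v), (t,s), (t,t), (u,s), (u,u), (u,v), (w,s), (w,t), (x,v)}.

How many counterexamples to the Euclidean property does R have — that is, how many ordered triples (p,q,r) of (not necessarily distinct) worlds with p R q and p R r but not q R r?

11

Enumerating: (s,v,v), (t,s,s), (t,s,t), (u,s,s), (u,s,u), (u,v,s), (u,v,u), (u,v,v), (w,s,s), (w,s,t), (x,v,v).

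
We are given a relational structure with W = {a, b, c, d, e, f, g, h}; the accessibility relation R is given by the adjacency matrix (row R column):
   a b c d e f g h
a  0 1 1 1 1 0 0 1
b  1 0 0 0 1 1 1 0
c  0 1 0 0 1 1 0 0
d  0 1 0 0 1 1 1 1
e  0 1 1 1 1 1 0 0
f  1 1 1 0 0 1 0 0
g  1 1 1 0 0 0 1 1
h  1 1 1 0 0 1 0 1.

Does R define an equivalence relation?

Reflexive: no — a is not related to itself.
Symmetric: no — a R c but not c R a.
Transitive: no — a R b and b R f, but not a R f.
So R is not an equivalence relation.

No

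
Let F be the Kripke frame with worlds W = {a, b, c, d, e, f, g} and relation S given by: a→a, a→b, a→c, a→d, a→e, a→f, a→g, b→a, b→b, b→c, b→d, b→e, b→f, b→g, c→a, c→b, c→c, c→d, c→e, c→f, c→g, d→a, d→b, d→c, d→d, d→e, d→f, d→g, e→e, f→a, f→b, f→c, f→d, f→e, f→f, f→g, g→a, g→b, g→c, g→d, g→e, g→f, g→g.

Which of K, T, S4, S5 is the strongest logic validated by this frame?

S4

Reflexive (axiom T): yes — every world is S-related to itself.
Transitive (axiom 4): yes — every two-step S-path is closed by a direct edge.
Euclidean (axiom 5): no — a S e and a S b, but not e S b.
So F validates K, T, S4; S5 would additionally require S to be Euclidean. The strongest is S4.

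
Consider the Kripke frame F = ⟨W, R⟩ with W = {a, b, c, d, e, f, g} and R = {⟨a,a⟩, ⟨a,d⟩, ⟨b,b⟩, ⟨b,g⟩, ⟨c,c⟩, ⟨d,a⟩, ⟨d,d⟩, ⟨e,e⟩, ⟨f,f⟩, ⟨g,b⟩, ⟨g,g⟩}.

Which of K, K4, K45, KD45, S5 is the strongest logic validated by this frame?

S5

Transitive (axiom 4): yes — every two-step R-path is closed by a direct edge.
Euclidean (axiom 5): yes — any two successors of a common world are R-related.
Serial (axiom D): yes — every world has a successor (e.g. a R a).
Reflexive (axiom T): yes — every world is R-related to itself.
So F validates K, K4, K45, KD45, S5. The strongest is S5.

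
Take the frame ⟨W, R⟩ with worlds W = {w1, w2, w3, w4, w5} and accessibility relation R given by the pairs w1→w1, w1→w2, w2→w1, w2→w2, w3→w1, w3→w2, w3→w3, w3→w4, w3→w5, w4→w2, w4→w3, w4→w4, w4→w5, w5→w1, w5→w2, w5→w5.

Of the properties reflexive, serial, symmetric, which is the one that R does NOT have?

Reflexive: yes — every world is R-related to itself.
Serial: yes — every world has a successor (e.g. w1 R w1).
Symmetric: no — w3 R w1 but not w1 R w3.
Only symmetric fails.

symmetric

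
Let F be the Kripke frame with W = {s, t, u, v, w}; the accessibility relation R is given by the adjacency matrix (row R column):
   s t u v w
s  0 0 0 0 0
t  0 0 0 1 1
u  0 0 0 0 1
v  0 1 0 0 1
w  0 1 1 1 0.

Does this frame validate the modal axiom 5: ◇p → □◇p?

No

Axiom 5 corresponds to the accessibility relation being Euclidean.
Euclidean: no — w R t and w R u, but not t R u.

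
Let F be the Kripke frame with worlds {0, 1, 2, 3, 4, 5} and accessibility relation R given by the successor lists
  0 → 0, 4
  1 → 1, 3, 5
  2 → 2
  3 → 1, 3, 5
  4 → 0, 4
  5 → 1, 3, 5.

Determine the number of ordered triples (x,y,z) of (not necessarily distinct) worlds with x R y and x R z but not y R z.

0

R is Euclidean; there are no such tuples.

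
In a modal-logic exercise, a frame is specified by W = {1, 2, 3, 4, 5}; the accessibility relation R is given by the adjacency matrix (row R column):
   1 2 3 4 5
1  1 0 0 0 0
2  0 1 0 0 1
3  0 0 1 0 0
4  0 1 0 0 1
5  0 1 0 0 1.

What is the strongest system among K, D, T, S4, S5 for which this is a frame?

Serial (axiom D): yes — every world has a successor (e.g. 1 R 1).
Reflexive (axiom T): no — 4 is not related to itself.
Transitive (axiom 4): yes — every two-step R-path is closed by a direct edge.
Euclidean (axiom 5): yes — any two successors of a common world are R-related.
So F validates K, D; T would additionally require R to be reflexive. The strongest is D.

D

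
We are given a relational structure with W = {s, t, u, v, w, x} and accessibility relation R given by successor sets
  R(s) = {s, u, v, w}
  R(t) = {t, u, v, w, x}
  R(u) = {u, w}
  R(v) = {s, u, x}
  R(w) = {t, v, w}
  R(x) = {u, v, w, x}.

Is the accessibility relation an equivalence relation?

No

Reflexive: no — v is not related to itself.
Symmetric: no — s R u but not u R s.
Transitive: no — s R v and v R x, but not s R x.
So R is not an equivalence relation.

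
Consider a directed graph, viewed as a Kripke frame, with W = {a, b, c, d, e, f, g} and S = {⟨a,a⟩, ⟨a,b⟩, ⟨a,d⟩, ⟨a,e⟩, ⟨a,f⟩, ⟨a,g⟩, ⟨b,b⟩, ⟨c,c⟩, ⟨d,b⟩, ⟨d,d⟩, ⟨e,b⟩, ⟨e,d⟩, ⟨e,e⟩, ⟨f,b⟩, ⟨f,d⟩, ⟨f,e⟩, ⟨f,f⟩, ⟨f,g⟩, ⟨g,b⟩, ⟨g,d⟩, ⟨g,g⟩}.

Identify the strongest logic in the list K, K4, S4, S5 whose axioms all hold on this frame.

Transitive (axiom 4): yes — every two-step S-path is closed by a direct edge.
Reflexive (axiom T): yes — every world is S-related to itself.
Euclidean (axiom 5): no — a S b and a S d, but not b S d.
So F validates K, K4, S4; S5 would additionally require S to be Euclidean. The strongest is S4.

S4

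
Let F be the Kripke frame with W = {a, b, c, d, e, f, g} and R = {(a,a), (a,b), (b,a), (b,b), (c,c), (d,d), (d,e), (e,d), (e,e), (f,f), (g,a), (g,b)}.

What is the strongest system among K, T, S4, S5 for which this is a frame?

Reflexive (axiom T): no — g is not related to itself.
Transitive (axiom 4): yes — every two-step R-path is closed by a direct edge.
Euclidean (axiom 5): yes — any two successors of a common world are R-related.
So F validates K; T would additionally require R to be reflexive. The strongest is K.

K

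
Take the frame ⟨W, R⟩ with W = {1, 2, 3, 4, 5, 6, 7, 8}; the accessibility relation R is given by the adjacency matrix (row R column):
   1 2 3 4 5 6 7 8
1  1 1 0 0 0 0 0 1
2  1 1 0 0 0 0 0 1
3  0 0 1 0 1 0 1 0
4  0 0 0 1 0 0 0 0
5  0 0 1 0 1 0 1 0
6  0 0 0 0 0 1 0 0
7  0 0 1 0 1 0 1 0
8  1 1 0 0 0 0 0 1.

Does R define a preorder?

Yes

Reflexive: yes — every world is R-related to itself.
Transitive: yes — every two-step R-path is closed by a direct edge.
So R is a preorder.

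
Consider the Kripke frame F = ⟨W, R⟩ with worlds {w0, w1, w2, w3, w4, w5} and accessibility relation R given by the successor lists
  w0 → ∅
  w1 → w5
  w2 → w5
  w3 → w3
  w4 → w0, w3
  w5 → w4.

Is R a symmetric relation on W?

Symmetric: no — w1 R w5 but not w5 R w1.

No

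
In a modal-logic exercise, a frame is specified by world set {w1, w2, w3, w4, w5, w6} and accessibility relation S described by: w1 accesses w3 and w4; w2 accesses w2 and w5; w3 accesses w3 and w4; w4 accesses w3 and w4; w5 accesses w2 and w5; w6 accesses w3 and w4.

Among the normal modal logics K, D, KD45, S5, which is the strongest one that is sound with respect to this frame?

KD45

Serial (axiom D): yes — every world has a successor (e.g. w1 S w3).
Euclidean (axiom 5): yes — any two successors of a common world are S-related.
Transitive (axiom 4): yes — every two-step S-path is closed by a direct edge.
Reflexive (axiom T): no — w1 is not related to itself.
So F validates K, D, KD45; S5 would additionally require S to be reflexive. The strongest is KD45.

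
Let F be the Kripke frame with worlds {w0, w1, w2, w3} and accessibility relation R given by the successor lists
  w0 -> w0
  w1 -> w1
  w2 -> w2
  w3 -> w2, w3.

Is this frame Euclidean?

Euclidean: no — w3 R w2 and w3 R w3, but not w2 R w3.

No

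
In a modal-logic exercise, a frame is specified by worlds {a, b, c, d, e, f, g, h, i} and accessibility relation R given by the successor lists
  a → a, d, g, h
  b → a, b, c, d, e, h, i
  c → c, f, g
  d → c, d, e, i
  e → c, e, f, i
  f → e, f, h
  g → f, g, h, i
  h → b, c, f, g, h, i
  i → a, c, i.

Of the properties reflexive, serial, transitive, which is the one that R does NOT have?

Reflexive: yes — every world is R-related to itself.
Serial: yes — every world has a successor (e.g. a R a).
Transitive: no — a R d and d R c, but not a R c.
Only transitive fails.

transitive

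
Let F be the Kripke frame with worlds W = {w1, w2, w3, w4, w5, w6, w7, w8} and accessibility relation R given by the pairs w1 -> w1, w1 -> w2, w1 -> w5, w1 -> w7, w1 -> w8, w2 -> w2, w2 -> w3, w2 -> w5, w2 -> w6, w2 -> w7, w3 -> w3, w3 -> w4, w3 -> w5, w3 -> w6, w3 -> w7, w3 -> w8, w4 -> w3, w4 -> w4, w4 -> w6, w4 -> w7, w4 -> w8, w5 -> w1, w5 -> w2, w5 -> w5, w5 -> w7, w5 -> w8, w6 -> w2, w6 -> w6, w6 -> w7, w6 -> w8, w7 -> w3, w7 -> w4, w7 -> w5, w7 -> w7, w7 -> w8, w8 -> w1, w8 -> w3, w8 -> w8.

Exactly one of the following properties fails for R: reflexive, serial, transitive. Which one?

transitive

Reflexive: yes — every world is R-related to itself.
Serial: yes — every world has a successor (e.g. w1 R w1).
Transitive: no — w1 R w2 and w2 R w3, but not w1 R w3.
Only transitive fails.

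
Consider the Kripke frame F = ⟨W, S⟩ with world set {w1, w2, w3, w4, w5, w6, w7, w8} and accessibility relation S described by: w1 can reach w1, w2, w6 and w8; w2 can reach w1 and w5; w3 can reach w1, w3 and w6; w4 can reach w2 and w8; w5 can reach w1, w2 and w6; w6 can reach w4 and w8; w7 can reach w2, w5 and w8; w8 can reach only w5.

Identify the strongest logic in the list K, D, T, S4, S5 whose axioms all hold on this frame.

D

Serial (axiom D): yes — every world has a successor (e.g. w1 S w1).
Reflexive (axiom T): no — w2 is not related to itself.
Transitive (axiom 4): no — w1 S w2 and w2 S w5, but not w1 S w5.
Euclidean (axiom 5): no — w1 S w2 and w1 S w6, but not w2 S w6.
So F validates K, D; T would additionally require S to be reflexive. The strongest is D.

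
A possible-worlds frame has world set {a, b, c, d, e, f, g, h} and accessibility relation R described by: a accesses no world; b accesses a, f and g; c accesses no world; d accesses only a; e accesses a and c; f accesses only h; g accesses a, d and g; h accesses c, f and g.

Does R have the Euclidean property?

No

Euclidean: no — b R a and b R f, but not a R f.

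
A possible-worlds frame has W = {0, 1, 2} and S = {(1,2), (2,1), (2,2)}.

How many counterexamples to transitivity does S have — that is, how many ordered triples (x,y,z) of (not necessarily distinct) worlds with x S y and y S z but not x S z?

1

Enumerating: (1,2,1).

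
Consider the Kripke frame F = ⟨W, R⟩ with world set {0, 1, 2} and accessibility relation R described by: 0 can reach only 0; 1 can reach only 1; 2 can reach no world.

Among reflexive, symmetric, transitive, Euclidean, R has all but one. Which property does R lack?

Reflexive: no — 2 is not related to itself.
Symmetric: yes — every pair in R has its reverse in R.
Transitive: yes — every two-step R-path is closed by a direct edge.
Euclidean: yes — any two successors of a common world are R-related.
Only reflexive fails.

reflexive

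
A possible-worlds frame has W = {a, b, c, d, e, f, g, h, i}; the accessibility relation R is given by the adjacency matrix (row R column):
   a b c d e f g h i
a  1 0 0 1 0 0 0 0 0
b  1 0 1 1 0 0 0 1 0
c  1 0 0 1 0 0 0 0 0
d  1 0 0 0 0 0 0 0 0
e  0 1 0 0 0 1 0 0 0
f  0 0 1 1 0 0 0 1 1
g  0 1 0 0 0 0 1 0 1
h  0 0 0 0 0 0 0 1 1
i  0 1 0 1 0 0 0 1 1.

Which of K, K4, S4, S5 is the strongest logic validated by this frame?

Transitive (axiom 4): no — b R h and h R i, but not b R i.
Reflexive (axiom T): no — b is not related to itself.
Euclidean (axiom 5): no — b R a and b R c, but not a R c.
So F validates K; K4 would additionally require R to be transitive. The strongest is K.

K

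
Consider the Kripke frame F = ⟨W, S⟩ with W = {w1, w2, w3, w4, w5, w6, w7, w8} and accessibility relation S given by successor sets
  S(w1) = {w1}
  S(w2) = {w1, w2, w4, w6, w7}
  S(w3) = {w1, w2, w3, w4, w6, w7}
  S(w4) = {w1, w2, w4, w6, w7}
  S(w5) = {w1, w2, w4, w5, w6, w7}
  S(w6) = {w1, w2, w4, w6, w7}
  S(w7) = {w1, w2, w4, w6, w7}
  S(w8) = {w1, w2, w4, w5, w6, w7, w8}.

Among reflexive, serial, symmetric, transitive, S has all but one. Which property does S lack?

symmetric

Reflexive: yes — every world is S-related to itself.
Serial: yes — every world has a successor (e.g. w1 S w1).
Symmetric: no — w2 S w1 but not w1 S w2.
Transitive: yes — every two-step S-path is closed by a direct edge.
Only symmetric fails.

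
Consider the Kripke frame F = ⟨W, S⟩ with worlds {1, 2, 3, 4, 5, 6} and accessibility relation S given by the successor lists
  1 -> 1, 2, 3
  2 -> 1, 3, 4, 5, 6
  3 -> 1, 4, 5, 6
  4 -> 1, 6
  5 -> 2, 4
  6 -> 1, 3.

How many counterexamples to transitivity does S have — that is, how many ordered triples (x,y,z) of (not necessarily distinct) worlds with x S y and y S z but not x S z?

25

Enumerating: (1,2,4), (1,2,5), (1,2,6), (1,3,4), (1,3,5), (1,3,6), (2,1,2), (2,5,2), (3,1,2), (3,1,3), (3,5,2), (3,6,3), … and 13 more.
Total: 25.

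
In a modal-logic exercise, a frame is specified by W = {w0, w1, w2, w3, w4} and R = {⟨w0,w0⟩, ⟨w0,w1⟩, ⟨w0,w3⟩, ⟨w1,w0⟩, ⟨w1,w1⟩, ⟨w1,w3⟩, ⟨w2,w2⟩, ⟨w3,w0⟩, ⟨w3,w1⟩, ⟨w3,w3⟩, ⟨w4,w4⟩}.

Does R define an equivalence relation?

Reflexive: yes — every world is R-related to itself.
Symmetric: yes — every pair in R has its reverse in R.
Transitive: yes — every two-step R-path is closed by a direct edge.
So R is an equivalence relation.

Yes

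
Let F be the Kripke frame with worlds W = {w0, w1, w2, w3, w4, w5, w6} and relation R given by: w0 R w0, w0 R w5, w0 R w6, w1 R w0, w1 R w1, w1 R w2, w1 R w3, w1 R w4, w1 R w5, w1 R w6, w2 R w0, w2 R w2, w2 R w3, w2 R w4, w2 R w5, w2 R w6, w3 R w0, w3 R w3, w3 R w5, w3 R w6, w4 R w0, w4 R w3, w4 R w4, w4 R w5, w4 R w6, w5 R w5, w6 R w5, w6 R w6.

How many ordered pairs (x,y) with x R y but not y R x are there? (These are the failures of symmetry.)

Enumerating: (w0,w5), (w0,w6), (w1,w0), (w1,w2), (w1,w3), (w1,w4), (w1,w5), (w1,w6), (w2,w0), (w2,w3), (w2,w4), (w2,w5), … and 9 more.
Total: 21.

21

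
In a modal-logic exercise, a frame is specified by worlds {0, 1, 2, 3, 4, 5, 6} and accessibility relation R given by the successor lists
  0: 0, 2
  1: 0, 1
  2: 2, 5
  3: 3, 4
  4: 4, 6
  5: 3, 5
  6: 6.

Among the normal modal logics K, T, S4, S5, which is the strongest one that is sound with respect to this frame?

Reflexive (axiom T): yes — every world is R-related to itself.
Transitive (axiom 4): no — 0 R 2 and 2 R 5, but not 0 R 5.
Euclidean (axiom 5): no — 0 R 2 and 0 R 0, but not 2 R 0.
So F validates K, T; S4 would additionally require R to be transitive. The strongest is T.

T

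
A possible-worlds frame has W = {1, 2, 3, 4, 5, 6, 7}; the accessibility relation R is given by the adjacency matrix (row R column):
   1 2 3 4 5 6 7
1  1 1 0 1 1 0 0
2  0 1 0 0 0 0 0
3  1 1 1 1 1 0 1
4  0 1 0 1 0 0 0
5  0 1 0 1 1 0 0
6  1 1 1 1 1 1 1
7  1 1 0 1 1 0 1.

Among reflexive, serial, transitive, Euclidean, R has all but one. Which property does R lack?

Reflexive: yes — every world is R-related to itself.
Serial: yes — every world has a successor (e.g. 1 R 1).
Transitive: yes — every two-step R-path is closed by a direct edge.
Euclidean: no — 1 R 2 and 1 R 4, but not 2 R 4.
Only Euclidean fails.

Euclidean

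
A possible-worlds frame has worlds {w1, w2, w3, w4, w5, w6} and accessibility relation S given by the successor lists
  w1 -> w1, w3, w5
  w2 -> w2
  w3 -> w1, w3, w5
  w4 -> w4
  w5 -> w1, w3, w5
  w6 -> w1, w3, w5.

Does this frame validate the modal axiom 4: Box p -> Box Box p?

Yes

Axiom 4 corresponds to the accessibility relation being transitive.
Transitive: yes — every two-step S-path is closed by a direct edge.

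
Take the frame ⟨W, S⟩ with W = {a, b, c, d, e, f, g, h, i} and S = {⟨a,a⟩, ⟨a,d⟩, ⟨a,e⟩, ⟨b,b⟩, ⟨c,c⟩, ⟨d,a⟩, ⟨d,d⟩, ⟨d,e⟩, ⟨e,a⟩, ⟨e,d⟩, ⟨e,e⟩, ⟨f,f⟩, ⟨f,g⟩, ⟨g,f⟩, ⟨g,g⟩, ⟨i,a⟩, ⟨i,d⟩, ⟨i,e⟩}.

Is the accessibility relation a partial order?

Reflexive: no — h is not related to itself.
Transitive: yes — every two-step S-path is closed by a direct edge.
Antisymmetric: no — a S d and d S a with a ≠ d.
So S is not a partial order.

No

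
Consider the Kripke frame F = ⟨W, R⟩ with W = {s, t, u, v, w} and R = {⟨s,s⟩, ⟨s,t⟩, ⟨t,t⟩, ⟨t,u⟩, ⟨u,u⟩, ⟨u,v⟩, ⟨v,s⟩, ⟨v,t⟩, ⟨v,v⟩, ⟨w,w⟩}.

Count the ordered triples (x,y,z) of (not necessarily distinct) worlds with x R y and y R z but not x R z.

5

Enumerating: (s,t,u), (t,u,v), (u,v,s), (u,v,t), (v,t,u).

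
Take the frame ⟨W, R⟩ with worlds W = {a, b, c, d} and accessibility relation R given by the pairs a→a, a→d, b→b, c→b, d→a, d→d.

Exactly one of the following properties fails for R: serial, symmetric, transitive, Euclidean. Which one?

Serial: yes — every world has a successor (e.g. a R a).
Symmetric: no — c R b but not b R c.
Transitive: yes — every two-step R-path is closed by a direct edge.
Euclidean: yes — any two successors of a common world are R-related.
Only symmetric fails.

symmetric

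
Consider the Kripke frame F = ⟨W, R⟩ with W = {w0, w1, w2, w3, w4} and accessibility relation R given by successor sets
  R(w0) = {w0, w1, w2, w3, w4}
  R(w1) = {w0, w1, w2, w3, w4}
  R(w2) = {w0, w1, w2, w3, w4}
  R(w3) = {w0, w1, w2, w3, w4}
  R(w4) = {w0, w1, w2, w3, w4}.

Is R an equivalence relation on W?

Reflexive: yes — every world is R-related to itself.
Symmetric: yes — every pair in R has its reverse in R.
Transitive: yes — every two-step R-path is closed by a direct edge.
So R is an equivalence relation.

Yes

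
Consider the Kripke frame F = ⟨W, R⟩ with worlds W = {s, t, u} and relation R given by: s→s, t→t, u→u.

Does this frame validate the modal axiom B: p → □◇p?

Axiom B corresponds to the accessibility relation being symmetric.
Symmetric: yes — every pair in R has its reverse in R.

Yes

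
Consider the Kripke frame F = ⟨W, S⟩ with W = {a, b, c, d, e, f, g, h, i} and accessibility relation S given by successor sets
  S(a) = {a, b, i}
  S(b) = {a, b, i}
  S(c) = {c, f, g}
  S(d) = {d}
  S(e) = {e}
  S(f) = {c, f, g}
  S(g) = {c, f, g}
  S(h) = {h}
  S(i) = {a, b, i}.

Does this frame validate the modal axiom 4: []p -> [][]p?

Yes

The schema 4 characterises exactly the transitive frames.
Transitive: yes — every two-step S-path is closed by a direct edge.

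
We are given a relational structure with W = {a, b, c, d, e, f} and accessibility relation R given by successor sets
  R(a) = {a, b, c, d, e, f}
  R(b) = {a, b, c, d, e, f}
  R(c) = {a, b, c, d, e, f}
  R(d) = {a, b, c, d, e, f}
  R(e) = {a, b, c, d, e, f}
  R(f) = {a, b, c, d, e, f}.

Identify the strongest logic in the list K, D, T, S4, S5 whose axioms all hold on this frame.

S5

Serial (axiom D): yes — every world has a successor (e.g. a R a).
Reflexive (axiom T): yes — every world is R-related to itself.
Transitive (axiom 4): yes — every two-step R-path is closed by a direct edge.
Euclidean (axiom 5): yes — any two successors of a common world are R-related.
So F validates K, D, T, S4, S5. The strongest is S5.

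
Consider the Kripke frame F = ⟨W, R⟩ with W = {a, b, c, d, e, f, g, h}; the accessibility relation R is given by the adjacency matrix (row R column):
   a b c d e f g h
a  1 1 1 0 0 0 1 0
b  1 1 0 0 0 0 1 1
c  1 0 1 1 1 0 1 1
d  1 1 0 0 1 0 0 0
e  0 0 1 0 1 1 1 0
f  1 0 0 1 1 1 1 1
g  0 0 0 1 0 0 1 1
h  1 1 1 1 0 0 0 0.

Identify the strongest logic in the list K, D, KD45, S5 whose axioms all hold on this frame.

D

Serial (axiom D): yes — every world has a successor (e.g. a R a).
Euclidean (axiom 5): no — a R b and a R c, but not b R c.
Transitive (axiom 4): no — a R b and b R h, but not a R h.
Reflexive (axiom T): no — d is not related to itself.
So F validates K, D; KD45 would additionally require R to be Euclidean and transitive. The strongest is D.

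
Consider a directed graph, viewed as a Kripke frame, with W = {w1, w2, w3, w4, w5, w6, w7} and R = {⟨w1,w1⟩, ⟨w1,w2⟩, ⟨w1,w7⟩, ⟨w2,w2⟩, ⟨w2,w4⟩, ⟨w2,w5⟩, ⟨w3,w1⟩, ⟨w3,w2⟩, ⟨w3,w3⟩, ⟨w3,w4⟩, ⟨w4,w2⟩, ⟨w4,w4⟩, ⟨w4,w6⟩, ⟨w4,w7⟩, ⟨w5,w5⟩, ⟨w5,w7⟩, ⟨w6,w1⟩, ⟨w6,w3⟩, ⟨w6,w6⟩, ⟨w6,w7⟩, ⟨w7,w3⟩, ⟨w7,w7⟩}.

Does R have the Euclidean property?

Euclidean: no — w1 R w2 and w1 R w7, but not w2 R w7.

No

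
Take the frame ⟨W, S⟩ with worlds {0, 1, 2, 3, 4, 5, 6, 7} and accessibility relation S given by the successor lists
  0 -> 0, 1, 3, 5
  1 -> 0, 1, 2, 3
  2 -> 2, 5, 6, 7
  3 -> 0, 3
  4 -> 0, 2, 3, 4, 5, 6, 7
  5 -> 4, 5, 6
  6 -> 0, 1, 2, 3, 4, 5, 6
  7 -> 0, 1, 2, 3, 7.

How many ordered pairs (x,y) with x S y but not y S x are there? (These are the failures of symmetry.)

14

Enumerating: (0,5), (1,2), (1,3), (2,5), (4,0), (4,2), (4,3), (4,7), (6,0), (6,1), (6,3), (7,0), (7,1), (7,3).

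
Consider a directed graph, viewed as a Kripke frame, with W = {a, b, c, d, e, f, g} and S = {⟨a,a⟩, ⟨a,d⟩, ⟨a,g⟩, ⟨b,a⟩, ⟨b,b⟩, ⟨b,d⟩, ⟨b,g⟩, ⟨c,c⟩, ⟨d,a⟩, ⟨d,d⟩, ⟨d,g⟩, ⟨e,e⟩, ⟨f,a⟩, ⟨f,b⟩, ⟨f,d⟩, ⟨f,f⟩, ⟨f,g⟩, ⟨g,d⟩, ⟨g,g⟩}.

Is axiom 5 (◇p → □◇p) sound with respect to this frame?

The schema 5 characterises exactly the Euclidean frames.
Euclidean: no — b S g and b S a, but not g S a.

No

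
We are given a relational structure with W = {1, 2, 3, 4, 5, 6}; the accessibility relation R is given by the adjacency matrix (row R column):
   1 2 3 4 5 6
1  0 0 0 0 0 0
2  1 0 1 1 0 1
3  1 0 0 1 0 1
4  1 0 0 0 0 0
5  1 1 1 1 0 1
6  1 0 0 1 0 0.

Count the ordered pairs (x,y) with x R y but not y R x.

Enumerating: (2,1), (2,3), (2,4), (2,6), (3,1), (3,4), (3,6), (4,1), (5,1), (5,2), (5,3), (5,4), (5,6), (6,1), (6,4).

15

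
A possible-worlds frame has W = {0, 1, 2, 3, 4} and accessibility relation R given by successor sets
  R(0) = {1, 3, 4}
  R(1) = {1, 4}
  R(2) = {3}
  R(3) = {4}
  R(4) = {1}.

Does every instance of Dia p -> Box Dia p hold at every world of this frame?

Axiom 5 corresponds to the accessibility relation being Euclidean.
Euclidean: no — 0 R 1 and 0 R 3, but not 1 R 3.

No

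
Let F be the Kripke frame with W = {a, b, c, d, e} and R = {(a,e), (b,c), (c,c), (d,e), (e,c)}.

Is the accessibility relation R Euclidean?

Euclidean: no — a R e and a R e, but not e R e.

No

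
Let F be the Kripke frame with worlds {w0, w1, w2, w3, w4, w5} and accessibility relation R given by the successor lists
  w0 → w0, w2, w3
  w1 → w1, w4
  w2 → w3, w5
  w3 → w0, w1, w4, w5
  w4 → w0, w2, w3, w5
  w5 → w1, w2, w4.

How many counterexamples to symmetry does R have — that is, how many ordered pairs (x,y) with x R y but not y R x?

Enumerating: (w0,w2), (w1,w4), (w2,w3), (w3,w1), (w3,w5), (w4,w0), (w4,w2), (w5,w1).

8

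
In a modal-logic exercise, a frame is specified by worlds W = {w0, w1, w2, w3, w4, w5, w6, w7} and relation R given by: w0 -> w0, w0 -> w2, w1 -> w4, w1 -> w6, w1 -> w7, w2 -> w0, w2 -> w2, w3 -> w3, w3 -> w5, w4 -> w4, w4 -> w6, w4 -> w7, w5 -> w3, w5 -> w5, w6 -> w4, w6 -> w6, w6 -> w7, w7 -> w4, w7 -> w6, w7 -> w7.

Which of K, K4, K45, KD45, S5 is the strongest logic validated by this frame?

Transitive (axiom 4): yes — every two-step R-path is closed by a direct edge.
Euclidean (axiom 5): yes — any two successors of a common world are R-related.
Serial (axiom D): yes — every world has a successor (e.g. w0 R w0).
Reflexive (axiom T): no — w1 is not related to itself.
So F validates K, K4, K45, KD45; S5 would additionally require R to be reflexive. The strongest is KD45.

KD45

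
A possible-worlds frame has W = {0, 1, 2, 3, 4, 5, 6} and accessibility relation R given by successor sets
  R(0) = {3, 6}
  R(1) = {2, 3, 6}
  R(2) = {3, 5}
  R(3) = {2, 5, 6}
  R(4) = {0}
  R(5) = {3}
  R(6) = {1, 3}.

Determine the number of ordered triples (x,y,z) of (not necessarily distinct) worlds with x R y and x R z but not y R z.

Enumerating: (0,3,3), (0,6,6), (1,2,2), (1,2,6), (1,3,3), (1,6,2), (1,6,6), (2,3,3), (2,5,5), (3,2,2), (3,2,6), (3,5,2), … and 10 more.
Total: 22.

22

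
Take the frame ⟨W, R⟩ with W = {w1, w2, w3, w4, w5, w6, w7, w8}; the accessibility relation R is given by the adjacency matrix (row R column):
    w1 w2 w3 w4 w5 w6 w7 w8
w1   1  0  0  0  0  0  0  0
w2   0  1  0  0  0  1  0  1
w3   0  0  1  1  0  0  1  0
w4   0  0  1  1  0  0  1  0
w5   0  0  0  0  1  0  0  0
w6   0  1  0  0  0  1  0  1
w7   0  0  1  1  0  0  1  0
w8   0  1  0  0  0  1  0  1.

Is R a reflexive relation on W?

Reflexive: yes — every world is R-related to itself.

Yes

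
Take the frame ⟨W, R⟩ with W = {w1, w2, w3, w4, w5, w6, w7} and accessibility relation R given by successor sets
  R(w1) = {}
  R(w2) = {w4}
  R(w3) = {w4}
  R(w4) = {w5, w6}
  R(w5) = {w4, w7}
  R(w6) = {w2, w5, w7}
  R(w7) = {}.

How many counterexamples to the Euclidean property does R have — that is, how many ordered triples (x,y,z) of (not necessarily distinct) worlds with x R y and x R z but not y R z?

17

Enumerating: (w2,w4,w4), (w3,w4,w4), (w4,w5,w5), (w4,w5,w6), (w4,w6,w6), (w5,w4,w4), (w5,w4,w7), (w5,w7,w4), (w5,w7,w7), (w6,w2,w2), (w6,w2,w5), (w6,w2,w7), (w6,w5,w2), (w6,w5,w5), (w6,w7,w2), (w6,w7,w5), (w6,w7,w7).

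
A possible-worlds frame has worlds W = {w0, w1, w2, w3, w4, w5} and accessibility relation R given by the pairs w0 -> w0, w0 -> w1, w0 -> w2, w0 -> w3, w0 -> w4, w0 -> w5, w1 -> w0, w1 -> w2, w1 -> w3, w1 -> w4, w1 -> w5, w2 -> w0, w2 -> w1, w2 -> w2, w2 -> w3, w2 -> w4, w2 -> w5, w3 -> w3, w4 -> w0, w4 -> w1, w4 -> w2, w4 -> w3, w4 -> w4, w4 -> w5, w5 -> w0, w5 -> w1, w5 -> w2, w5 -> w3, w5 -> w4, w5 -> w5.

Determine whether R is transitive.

Transitive: no — w1 R w0 and w0 R w1, but not w1 R w1.

No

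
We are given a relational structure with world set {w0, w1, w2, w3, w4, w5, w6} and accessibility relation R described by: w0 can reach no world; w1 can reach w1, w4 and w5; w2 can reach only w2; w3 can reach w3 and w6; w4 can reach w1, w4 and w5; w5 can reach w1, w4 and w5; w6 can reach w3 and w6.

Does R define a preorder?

Reflexive: no — w0 is not related to itself.
Transitive: yes — every two-step R-path is closed by a direct edge.
So R is not a preorder.

No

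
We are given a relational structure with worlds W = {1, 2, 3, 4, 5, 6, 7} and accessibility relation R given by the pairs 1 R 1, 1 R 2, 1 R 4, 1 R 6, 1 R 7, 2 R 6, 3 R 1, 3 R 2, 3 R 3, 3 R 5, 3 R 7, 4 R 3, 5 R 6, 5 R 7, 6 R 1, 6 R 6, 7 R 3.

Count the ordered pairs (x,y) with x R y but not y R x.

10

Enumerating: (1,2), (1,4), (1,7), (2,6), (3,1), (3,2), (3,5), (4,3), (5,6), (5,7).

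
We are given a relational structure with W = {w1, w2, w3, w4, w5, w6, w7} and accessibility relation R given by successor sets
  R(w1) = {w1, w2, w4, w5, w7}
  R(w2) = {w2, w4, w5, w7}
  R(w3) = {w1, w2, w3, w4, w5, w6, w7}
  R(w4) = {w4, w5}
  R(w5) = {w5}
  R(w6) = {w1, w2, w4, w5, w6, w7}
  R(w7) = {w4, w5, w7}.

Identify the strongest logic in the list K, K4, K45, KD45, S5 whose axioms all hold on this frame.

K4

Transitive (axiom 4): yes — every two-step R-path is closed by a direct edge.
Euclidean (axiom 5): no — w1 R w4 and w1 R w2, but not w4 R w2.
Serial (axiom D): yes — every world has a successor (e.g. w1 R w1).
Reflexive (axiom T): yes — every world is R-related to itself.
So F validates K, K4; K45 would additionally require R to be Euclidean. The strongest is K4.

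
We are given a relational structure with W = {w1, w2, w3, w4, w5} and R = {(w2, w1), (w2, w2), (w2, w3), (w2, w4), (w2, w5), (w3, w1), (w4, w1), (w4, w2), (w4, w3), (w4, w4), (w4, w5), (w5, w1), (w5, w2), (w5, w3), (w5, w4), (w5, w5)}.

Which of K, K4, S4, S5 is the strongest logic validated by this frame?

K4

Transitive (axiom 4): yes — every two-step R-path is closed by a direct edge.
Reflexive (axiom T): no — w1 is not related to itself.
Euclidean (axiom 5): no — w2 R w1 and w2 R w3, but not w1 R w3.
So F validates K, K4; S4 would additionally require R to be reflexive. The strongest is K4.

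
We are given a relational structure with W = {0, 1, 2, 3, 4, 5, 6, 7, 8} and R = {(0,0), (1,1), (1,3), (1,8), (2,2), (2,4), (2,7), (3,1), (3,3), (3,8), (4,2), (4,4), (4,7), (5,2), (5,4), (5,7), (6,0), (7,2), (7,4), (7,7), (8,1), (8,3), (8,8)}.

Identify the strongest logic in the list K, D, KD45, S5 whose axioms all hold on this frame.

KD45

Serial (axiom D): yes — every world has a successor (e.g. 0 R 0).
Euclidean (axiom 5): yes — any two successors of a common world are R-related.
Transitive (axiom 4): yes — every two-step R-path is closed by a direct edge.
Reflexive (axiom T): no — 5 is not related to itself.
So F validates K, D, KD45; S5 would additionally require R to be reflexive. The strongest is KD45.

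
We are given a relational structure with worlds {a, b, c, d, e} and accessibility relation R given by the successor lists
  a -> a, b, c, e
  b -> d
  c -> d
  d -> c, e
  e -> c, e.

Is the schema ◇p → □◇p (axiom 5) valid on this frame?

No

The schema 5 characterises exactly the Euclidean frames.
Euclidean: no — a R b and a R c, but not b R c.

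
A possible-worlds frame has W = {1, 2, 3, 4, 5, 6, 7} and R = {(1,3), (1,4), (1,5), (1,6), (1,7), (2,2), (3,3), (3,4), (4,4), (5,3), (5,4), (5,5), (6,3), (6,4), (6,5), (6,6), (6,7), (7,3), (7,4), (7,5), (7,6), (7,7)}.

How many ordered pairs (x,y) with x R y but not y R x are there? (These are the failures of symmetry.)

14

Enumerating: (1,3), (1,4), (1,5), (1,6), (1,7), (3,4), (5,3), (5,4), (6,3), (6,4), (6,5), (7,3), (7,4), (7,5).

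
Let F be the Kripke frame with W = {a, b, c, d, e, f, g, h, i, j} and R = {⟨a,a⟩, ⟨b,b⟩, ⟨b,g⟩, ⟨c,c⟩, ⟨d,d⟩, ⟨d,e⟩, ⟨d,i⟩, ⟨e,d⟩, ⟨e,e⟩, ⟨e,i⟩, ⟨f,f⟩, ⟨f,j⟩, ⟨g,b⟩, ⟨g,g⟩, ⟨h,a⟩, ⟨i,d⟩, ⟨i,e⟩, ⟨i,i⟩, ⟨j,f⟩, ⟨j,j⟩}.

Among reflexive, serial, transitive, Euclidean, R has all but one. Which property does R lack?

reflexive

Reflexive: no — h is not related to itself.
Serial: yes — every world has a successor (e.g. a R a).
Transitive: yes — every two-step R-path is closed by a direct edge.
Euclidean: yes — any two successors of a common world are R-related.
Only reflexive fails.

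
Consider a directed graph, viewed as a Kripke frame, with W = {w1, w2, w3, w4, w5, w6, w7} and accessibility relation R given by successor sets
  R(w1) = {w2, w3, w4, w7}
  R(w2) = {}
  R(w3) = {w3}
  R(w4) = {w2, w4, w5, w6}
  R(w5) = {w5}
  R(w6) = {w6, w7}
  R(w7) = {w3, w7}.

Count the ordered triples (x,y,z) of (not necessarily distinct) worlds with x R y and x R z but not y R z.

23

Enumerating: (w1,w2,w2), (w1,w2,w3), (w1,w2,w4), (w1,w2,w7), (w1,w3,w2), (w1,w3,w4), (w1,w3,w7), (w1,w4,w3), (w1,w4,w7), (w1,w7,w2), (w1,w7,w4), (w4,w2,w2), … and 11 more.
Total: 23.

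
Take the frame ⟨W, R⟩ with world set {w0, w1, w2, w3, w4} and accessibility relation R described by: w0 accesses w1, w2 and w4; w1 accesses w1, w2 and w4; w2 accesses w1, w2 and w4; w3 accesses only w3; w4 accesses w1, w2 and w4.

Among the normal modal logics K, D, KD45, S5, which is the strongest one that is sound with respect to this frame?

KD45

Serial (axiom D): yes — every world has a successor (e.g. w0 R w1).
Euclidean (axiom 5): yes — any two successors of a common world are R-related.
Transitive (axiom 4): yes — every two-step R-path is closed by a direct edge.
Reflexive (axiom T): no — w0 is not related to itself.
So F validates K, D, KD45; S5 would additionally require R to be reflexive. The strongest is KD45.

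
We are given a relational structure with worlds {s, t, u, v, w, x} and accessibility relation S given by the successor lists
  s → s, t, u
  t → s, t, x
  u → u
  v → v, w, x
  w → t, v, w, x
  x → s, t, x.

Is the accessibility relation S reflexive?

Yes

Reflexive: yes — every world is S-related to itself.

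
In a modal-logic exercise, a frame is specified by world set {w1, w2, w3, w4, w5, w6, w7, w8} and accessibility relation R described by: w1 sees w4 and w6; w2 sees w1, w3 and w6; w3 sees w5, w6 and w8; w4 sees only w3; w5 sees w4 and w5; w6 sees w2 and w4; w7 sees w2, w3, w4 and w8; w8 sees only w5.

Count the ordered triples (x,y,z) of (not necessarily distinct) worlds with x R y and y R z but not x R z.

24

Enumerating: (w1,w4,w3), (w1,w6,w2), (w2,w1,w4), (w2,w3,w5), (w2,w3,w8), (w2,w6,w2), (w2,w6,w4), (w3,w5,w4), (w3,w6,w2), (w3,w6,w4), (w4,w3,w5), (w4,w3,w6), … and 12 more.
Total: 24.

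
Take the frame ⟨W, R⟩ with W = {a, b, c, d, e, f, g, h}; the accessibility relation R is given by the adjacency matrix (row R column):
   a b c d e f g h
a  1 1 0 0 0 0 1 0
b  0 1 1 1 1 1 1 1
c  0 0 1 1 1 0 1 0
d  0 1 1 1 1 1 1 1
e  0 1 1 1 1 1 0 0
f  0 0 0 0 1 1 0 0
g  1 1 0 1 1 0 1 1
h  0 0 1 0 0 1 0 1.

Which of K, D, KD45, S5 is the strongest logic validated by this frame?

D

Serial (axiom D): yes — every world has a successor (e.g. a R a).
Euclidean (axiom 5): no — b R c and b R f, but not c R f.
Transitive (axiom 4): no — a R b and b R c, but not a R c.
Reflexive (axiom T): yes — every world is R-related to itself.
So F validates K, D; KD45 would additionally require R to be Euclidean and transitive. The strongest is D.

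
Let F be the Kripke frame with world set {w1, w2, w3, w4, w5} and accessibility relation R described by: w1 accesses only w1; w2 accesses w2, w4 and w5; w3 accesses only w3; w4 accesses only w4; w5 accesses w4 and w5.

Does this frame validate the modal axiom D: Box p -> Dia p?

The schema D characterises exactly the serial frames.
Serial: yes — every world has a successor (e.g. w1 R w1).

Yes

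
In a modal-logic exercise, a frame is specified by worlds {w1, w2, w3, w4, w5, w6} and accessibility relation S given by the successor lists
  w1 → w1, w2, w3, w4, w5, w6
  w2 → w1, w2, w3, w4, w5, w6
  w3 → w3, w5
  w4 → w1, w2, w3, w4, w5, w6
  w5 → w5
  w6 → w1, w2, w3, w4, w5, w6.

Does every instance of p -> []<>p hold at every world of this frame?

No

By correspondence theory, B is valid on a frame iff S is symmetric.
Symmetric: no — w1 S w3 but not w3 S w1.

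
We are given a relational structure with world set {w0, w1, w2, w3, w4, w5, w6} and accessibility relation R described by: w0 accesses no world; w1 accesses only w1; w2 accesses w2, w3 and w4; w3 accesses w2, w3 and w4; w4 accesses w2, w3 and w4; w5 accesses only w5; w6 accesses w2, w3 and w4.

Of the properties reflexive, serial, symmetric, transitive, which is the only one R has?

Reflexive: no — w0 is not related to itself.
Serial: no — w0 has no R-successor.
Symmetric: no — w6 R w2 but not w2 R w6.
Transitive: yes — every two-step R-path is closed by a direct edge.
Only transitive holds.

transitive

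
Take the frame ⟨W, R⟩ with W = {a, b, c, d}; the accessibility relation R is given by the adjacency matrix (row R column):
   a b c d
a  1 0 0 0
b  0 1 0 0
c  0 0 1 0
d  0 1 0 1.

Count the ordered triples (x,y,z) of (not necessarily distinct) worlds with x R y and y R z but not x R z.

R is transitive; there are no such tuples.

0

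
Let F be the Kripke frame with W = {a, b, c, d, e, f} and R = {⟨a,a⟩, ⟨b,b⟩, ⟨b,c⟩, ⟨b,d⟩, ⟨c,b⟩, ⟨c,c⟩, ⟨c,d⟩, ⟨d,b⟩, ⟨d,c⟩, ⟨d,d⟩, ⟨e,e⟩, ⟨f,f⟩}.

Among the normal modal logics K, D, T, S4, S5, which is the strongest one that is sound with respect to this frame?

S5

Serial (axiom D): yes — every world has a successor (e.g. a R a).
Reflexive (axiom T): yes — every world is R-related to itself.
Transitive (axiom 4): yes — every two-step R-path is closed by a direct edge.
Euclidean (axiom 5): yes — any two successors of a common world are R-related.
So F validates K, D, T, S4, S5. The strongest is S5.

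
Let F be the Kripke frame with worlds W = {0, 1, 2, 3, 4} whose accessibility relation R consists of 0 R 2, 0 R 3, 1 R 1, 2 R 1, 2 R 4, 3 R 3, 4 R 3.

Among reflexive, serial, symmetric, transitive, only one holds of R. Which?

serial

Reflexive: no — 0 is not related to itself.
Serial: yes — every world has a successor (e.g. 0 R 2).
Symmetric: no — 0 R 2 but not 2 R 0.
Transitive: no — 0 R 2 and 2 R 1, but not 0 R 1.
Only serial holds.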